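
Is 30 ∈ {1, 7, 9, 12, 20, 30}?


A = {1, 7, 9, 12, 20, 30}
Checking if 30 is in A
30 is in A → True

30 ∈ A


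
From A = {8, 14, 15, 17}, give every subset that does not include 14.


A subset of A that omits 14 is a subset of A \ {14}, so there are 2^(n-1) = 2^3 = 8 of them.
Subsets excluding 14: ∅, {8}, {15}, {17}, {8, 15}, {8, 17}, {15, 17}, {8, 15, 17}

Subsets excluding 14 (8 total): ∅, {8}, {15}, {17}, {8, 15}, {8, 17}, {15, 17}, {8, 15, 17}


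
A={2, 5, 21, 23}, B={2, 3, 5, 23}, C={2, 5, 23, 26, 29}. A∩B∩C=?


A ∩ B = {2, 5, 23}
(A ∩ B) ∩ C = {2, 5, 23}

A ∩ B ∩ C = {2, 5, 23}


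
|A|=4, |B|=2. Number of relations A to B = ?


A relation from A to B is any subset of A × B.
|A × B| = 4 × 2 = 8
# relations = 2^|A × B| = 2^8 = 256

Number of relations = 256


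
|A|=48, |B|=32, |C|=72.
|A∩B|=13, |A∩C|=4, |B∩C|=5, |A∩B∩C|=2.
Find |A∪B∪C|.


|A∪B∪C| = |A|+|B|+|C| - |A∩B|-|A∩C|-|B∩C| + |A∩B∩C|
= 48+32+72 - 13-4-5 + 2
= 152 - 22 + 2
= 132

|A ∪ B ∪ C| = 132


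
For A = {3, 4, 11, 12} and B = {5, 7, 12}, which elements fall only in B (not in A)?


A = {3, 4, 11, 12}
B = {5, 7, 12}
Region: only in B (not in A)
Elements: {5, 7}

Elements only in B (not in A): {5, 7}


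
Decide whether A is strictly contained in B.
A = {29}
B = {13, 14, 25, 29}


A ⊂ B requires: A ⊆ B AND A ≠ B.
A ⊆ B? Yes
A = B? No
A ⊂ B: Yes (A is a proper subset of B)

Yes, A ⊂ B


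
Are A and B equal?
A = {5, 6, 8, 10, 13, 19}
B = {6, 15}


Two sets are equal iff they have exactly the same elements.
A = {5, 6, 8, 10, 13, 19}
B = {6, 15}
Differences: {5, 8, 10, 13, 15, 19}
A ≠ B

No, A ≠ B


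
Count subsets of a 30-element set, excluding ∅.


Total subsets = 2^n = 2^30 = 1073741824
Non-empty subsets exclude the empty set: 2^n - 1
= 1073741824 - 1
= 1073741823

Number of non-empty subsets = 1073741823


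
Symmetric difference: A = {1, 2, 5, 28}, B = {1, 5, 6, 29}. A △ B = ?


A △ B = (A \ B) ∪ (B \ A) = elements in exactly one of A or B
A \ B = {2, 28}
B \ A = {6, 29}
A △ B = {2, 6, 28, 29}

A △ B = {2, 6, 28, 29}


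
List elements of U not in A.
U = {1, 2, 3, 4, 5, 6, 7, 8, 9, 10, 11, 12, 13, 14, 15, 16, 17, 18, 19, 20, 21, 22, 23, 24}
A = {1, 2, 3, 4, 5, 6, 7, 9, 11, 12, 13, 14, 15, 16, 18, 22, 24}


Aᶜ = U \ A = elements in U but not in A
U = {1, 2, 3, 4, 5, 6, 7, 8, 9, 10, 11, 12, 13, 14, 15, 16, 17, 18, 19, 20, 21, 22, 23, 24}
A = {1, 2, 3, 4, 5, 6, 7, 9, 11, 12, 13, 14, 15, 16, 18, 22, 24}
Aᶜ = {8, 10, 17, 19, 20, 21, 23}

Aᶜ = {8, 10, 17, 19, 20, 21, 23}


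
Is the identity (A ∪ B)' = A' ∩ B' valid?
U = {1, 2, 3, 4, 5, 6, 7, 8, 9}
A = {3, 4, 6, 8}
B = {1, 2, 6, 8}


LHS: A ∪ B = {1, 2, 3, 4, 6, 8}
(A ∪ B)' = U \ (A ∪ B) = {5, 7, 9}
A' = {1, 2, 5, 7, 9}, B' = {3, 4, 5, 7, 9}
Claimed RHS: A' ∩ B' = {5, 7, 9}
Identity is VALID: LHS = RHS = {5, 7, 9} ✓

Identity is valid. (A ∪ B)' = A' ∩ B' = {5, 7, 9}


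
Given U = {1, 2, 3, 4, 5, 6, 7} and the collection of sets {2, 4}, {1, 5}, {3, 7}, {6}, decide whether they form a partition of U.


A partition requires: (1) non-empty parts, (2) pairwise disjoint, (3) union = U
Parts: {2, 4}, {1, 5}, {3, 7}, {6}
Union of parts: {1, 2, 3, 4, 5, 6, 7}
U = {1, 2, 3, 4, 5, 6, 7}
All non-empty? True
Pairwise disjoint? True
Covers U? True

Yes, valid partition


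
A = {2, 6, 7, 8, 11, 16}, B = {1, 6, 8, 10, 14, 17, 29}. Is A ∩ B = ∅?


Disjoint means A ∩ B = ∅.
A ∩ B = {6, 8}
A ∩ B ≠ ∅, so A and B are NOT disjoint.

No, A and B are not disjoint (A ∩ B = {6, 8})


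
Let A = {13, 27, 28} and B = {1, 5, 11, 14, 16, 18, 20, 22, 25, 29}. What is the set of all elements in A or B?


A ∪ B = all elements in A or B (or both)
A = {13, 27, 28}
B = {1, 5, 11, 14, 16, 18, 20, 22, 25, 29}
A ∪ B = {1, 5, 11, 13, 14, 16, 18, 20, 22, 25, 27, 28, 29}

A ∪ B = {1, 5, 11, 13, 14, 16, 18, 20, 22, 25, 27, 28, 29}


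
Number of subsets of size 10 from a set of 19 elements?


C(n,k) = n! / (k!(n-k)!)
C(19,10) = 19! / (10!9!)
= 92378

C(19,10) = 92378


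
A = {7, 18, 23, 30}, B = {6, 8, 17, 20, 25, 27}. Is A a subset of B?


A ⊆ B means every element of A is in B.
Elements in A not in B: {7, 18, 23, 30}
So A ⊄ B.

No, A ⊄ B


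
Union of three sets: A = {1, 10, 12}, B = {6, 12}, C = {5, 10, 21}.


A ∪ B = {1, 6, 10, 12}
(A ∪ B) ∪ C = {1, 5, 6, 10, 12, 21}

A ∪ B ∪ C = {1, 5, 6, 10, 12, 21}


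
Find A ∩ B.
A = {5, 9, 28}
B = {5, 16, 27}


A ∩ B = elements in both A and B
A = {5, 9, 28}
B = {5, 16, 27}
A ∩ B = {5}

A ∩ B = {5}


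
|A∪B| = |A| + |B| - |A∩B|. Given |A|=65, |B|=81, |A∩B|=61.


|A ∪ B| = |A| + |B| - |A ∩ B|
= 65 + 81 - 61
= 85

|A ∪ B| = 85


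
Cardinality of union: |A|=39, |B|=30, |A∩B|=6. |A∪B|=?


|A ∪ B| = |A| + |B| - |A ∩ B|
= 39 + 30 - 6
= 63

|A ∪ B| = 63


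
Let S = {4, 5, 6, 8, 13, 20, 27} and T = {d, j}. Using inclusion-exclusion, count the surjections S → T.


n = |S| = 7, k = |T| = 2. Surjections via inclusion-exclusion:
S(n,k) = Σ(-1)^i × C(k,i) × (k-i)^n, i=0 to k
i=0: (-1)^0×C(2,0)×2^7 = 128
i=1: (-1)^1×C(2,1)×1^7 = -2
i=2: (-1)^2×C(2,2)×0^7 = 0
Total = 126

Number of surjections = 126


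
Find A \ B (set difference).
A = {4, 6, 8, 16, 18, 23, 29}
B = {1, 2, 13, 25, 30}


A \ B = elements in A but not in B
A = {4, 6, 8, 16, 18, 23, 29}
B = {1, 2, 13, 25, 30}
Remove from A any elements in B
A \ B = {4, 6, 8, 16, 18, 23, 29}

A \ B = {4, 6, 8, 16, 18, 23, 29}


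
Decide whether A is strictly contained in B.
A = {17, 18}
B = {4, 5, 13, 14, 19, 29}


A ⊂ B requires: A ⊆ B AND A ≠ B.
A ⊆ B? No
A ⊄ B, so A is not a proper subset.

No, A is not a proper subset of B


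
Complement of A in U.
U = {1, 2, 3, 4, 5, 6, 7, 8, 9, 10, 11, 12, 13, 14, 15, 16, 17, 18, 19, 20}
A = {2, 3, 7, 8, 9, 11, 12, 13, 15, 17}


Aᶜ = U \ A = elements in U but not in A
U = {1, 2, 3, 4, 5, 6, 7, 8, 9, 10, 11, 12, 13, 14, 15, 16, 17, 18, 19, 20}
A = {2, 3, 7, 8, 9, 11, 12, 13, 15, 17}
Aᶜ = {1, 4, 5, 6, 10, 14, 16, 18, 19, 20}

Aᶜ = {1, 4, 5, 6, 10, 14, 16, 18, 19, 20}


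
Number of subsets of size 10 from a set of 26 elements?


C(n,k) = n! / (k!(n-k)!)
C(26,10) = 26! / (10!16!)
= 5311735

C(26,10) = 5311735


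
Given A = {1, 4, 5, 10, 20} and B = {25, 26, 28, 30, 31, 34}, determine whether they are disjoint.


Disjoint means A ∩ B = ∅.
A ∩ B = ∅
A ∩ B = ∅, so A and B are disjoint.

Yes, A and B are disjoint


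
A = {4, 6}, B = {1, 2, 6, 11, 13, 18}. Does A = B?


Two sets are equal iff they have exactly the same elements.
A = {4, 6}
B = {1, 2, 6, 11, 13, 18}
Differences: {1, 2, 4, 11, 13, 18}
A ≠ B

No, A ≠ B


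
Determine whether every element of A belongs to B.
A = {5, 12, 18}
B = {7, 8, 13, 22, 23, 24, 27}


A ⊆ B means every element of A is in B.
Elements in A not in B: {5, 12, 18}
So A ⊄ B.

No, A ⊄ B


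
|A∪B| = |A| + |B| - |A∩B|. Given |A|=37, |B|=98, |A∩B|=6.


|A ∪ B| = |A| + |B| - |A ∩ B|
= 37 + 98 - 6
= 129

|A ∪ B| = 129


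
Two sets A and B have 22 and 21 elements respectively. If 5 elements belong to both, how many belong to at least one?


|A ∪ B| = |A| + |B| - |A ∩ B|
= 22 + 21 - 5
= 38

|A ∪ B| = 38


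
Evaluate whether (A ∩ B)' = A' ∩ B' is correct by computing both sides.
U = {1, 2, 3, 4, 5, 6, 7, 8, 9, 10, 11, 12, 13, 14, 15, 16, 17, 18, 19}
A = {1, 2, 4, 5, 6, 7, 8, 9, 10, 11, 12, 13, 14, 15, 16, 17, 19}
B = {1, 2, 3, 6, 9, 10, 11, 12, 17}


LHS: A ∩ B = {1, 2, 6, 9, 10, 11, 12, 17}
(A ∩ B)' = U \ (A ∩ B) = {3, 4, 5, 7, 8, 13, 14, 15, 16, 18, 19}
A' = {3, 18}, B' = {4, 5, 7, 8, 13, 14, 15, 16, 18, 19}
Claimed RHS: A' ∩ B' = {18}
Identity is INVALID: LHS = {3, 4, 5, 7, 8, 13, 14, 15, 16, 18, 19} but the RHS claimed here equals {18}. The correct form is (A ∩ B)' = A' ∪ B'.

Identity is invalid: (A ∩ B)' = {3, 4, 5, 7, 8, 13, 14, 15, 16, 18, 19} but A' ∩ B' = {18}. The correct De Morgan law is (A ∩ B)' = A' ∪ B'.


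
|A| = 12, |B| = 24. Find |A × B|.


|A × B| = |A| × |B|
= 12 × 24
= 288

|A × B| = 288


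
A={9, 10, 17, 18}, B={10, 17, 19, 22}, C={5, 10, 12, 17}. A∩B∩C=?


A ∩ B = {10, 17}
(A ∩ B) ∩ C = {10, 17}

A ∩ B ∩ C = {10, 17}


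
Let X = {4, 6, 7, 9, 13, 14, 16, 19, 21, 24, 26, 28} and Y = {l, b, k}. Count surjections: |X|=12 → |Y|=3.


n = |X| = 12, k = |Y| = 3. Surjections via inclusion-exclusion:
S(n,k) = Σ(-1)^i × C(k,i) × (k-i)^n, i=0 to k
i=0: (-1)^0×C(3,0)×3^12 = 531441
i=1: (-1)^1×C(3,1)×2^12 = -12288
i=2: (-1)^2×C(3,2)×1^12 = 3
i=3: (-1)^3×C(3,3)×0^12 = 0
Total = 519156

Number of surjections = 519156


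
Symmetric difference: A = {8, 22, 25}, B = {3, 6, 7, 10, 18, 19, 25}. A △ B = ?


A △ B = (A \ B) ∪ (B \ A) = elements in exactly one of A or B
A \ B = {8, 22}
B \ A = {3, 6, 7, 10, 18, 19}
A △ B = {3, 6, 7, 8, 10, 18, 19, 22}

A △ B = {3, 6, 7, 8, 10, 18, 19, 22}


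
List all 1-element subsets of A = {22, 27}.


|A| = 2, so A has C(2,1) = 2 subsets of size 1.
Enumerate by choosing 1 elements from A at a time:
{22}, {27}

1-element subsets (2 total): {22}, {27}


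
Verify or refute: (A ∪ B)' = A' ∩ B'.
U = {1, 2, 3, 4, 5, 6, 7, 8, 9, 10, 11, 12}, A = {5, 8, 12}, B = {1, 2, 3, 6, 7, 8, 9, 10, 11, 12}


LHS: A ∪ B = {1, 2, 3, 5, 6, 7, 8, 9, 10, 11, 12}
(A ∪ B)' = U \ (A ∪ B) = {4}
A' = {1, 2, 3, 4, 6, 7, 9, 10, 11}, B' = {4, 5}
Claimed RHS: A' ∩ B' = {4}
Identity is VALID: LHS = RHS = {4} ✓

Identity is valid. (A ∪ B)' = A' ∩ B' = {4}


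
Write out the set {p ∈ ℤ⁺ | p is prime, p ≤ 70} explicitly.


Checking each candidate:
Condition: primes ≤ 70
Result = {2, 3, 5, 7, 11, 13, 17, 19, 23, 29, 31, 37, 41, 43, 47, 53, 59, 61, 67}

{2, 3, 5, 7, 11, 13, 17, 19, 23, 29, 31, 37, 41, 43, 47, 53, 59, 61, 67}


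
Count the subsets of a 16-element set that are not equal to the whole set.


Total subsets = 2^n = 2^16 = 65536
Proper subsets exclude the set itself: 2^n - 1
= 65536 - 1
= 65535

Number of proper subsets = 65535


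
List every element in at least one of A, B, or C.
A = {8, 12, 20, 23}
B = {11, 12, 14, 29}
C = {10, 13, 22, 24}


A ∪ B = {8, 11, 12, 14, 20, 23, 29}
(A ∪ B) ∪ C = {8, 10, 11, 12, 13, 14, 20, 22, 23, 24, 29}

A ∪ B ∪ C = {8, 10, 11, 12, 13, 14, 20, 22, 23, 24, 29}


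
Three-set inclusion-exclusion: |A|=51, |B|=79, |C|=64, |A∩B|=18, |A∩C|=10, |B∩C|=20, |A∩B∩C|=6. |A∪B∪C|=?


|A∪B∪C| = |A|+|B|+|C| - |A∩B|-|A∩C|-|B∩C| + |A∩B∩C|
= 51+79+64 - 18-10-20 + 6
= 194 - 48 + 6
= 152

|A ∪ B ∪ C| = 152


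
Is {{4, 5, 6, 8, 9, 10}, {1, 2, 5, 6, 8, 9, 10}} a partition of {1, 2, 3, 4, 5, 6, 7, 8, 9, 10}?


A partition requires: (1) non-empty parts, (2) pairwise disjoint, (3) union = U
Parts: {4, 5, 6, 8, 9, 10}, {1, 2, 5, 6, 8, 9, 10}
Union of parts: {1, 2, 4, 5, 6, 8, 9, 10}
U = {1, 2, 3, 4, 5, 6, 7, 8, 9, 10}
All non-empty? True
Pairwise disjoint? False
Covers U? False

No, not a valid partition


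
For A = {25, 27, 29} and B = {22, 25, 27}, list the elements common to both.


A ∩ B = elements in both A and B
A = {25, 27, 29}
B = {22, 25, 27}
A ∩ B = {25, 27}

A ∩ B = {25, 27}


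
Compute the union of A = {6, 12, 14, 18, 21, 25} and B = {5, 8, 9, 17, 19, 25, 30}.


A ∪ B = all elements in A or B (or both)
A = {6, 12, 14, 18, 21, 25}
B = {5, 8, 9, 17, 19, 25, 30}
A ∪ B = {5, 6, 8, 9, 12, 14, 17, 18, 19, 21, 25, 30}

A ∪ B = {5, 6, 8, 9, 12, 14, 17, 18, 19, 21, 25, 30}


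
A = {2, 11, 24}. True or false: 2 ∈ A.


A = {2, 11, 24}
Checking if 2 is in A
2 is in A → True

2 ∈ A


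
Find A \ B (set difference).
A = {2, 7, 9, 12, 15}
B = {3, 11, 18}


A \ B = elements in A but not in B
A = {2, 7, 9, 12, 15}
B = {3, 11, 18}
Remove from A any elements in B
A \ B = {2, 7, 9, 12, 15}

A \ B = {2, 7, 9, 12, 15}


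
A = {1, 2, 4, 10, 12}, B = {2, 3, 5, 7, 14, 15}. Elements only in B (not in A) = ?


A = {1, 2, 4, 10, 12}
B = {2, 3, 5, 7, 14, 15}
Region: only in B (not in A)
Elements: {3, 5, 7, 14, 15}

Elements only in B (not in A): {3, 5, 7, 14, 15}


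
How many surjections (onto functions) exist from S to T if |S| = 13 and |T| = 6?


n = |S| = 13, k = |T| = 6. Surjections via inclusion-exclusion:
S(n,k) = Σ(-1)^i × C(k,i) × (k-i)^n, i=0 to k
i=0: (-1)^0×C(6,0)×6^13 = 13060694016
i=1: (-1)^1×C(6,1)×5^13 = -7324218750
i=2: (-1)^2×C(6,2)×4^13 = 1006632960
i=3: (-1)^3×C(6,3)×3^13 = -31886460
i=4: (-1)^4×C(6,4)×2^13 = 122880
i=5: (-1)^5×C(6,5)×1^13 = -6
i=6: (-1)^6×C(6,6)×0^13 = 0
Total = 6711344640

Number of surjections = 6711344640


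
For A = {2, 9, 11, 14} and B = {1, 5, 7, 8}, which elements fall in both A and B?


A = {2, 9, 11, 14}
B = {1, 5, 7, 8}
Region: in both A and B
Elements: ∅

Elements in both A and B: ∅


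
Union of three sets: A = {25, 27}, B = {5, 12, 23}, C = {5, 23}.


A ∪ B = {5, 12, 23, 25, 27}
(A ∪ B) ∪ C = {5, 12, 23, 25, 27}

A ∪ B ∪ C = {5, 12, 23, 25, 27}


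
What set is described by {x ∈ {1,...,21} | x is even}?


Checking each candidate:
Condition: even numbers in {1,...,21}
Result = {2, 4, 6, 8, 10, 12, 14, 16, 18, 20}

{2, 4, 6, 8, 10, 12, 14, 16, 18, 20}


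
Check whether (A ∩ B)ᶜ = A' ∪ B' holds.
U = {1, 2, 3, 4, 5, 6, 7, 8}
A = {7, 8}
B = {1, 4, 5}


LHS: A ∩ B = ∅
(A ∩ B)' = U \ (A ∩ B) = {1, 2, 3, 4, 5, 6, 7, 8}
A' = {1, 2, 3, 4, 5, 6}, B' = {2, 3, 6, 7, 8}
Claimed RHS: A' ∪ B' = {1, 2, 3, 4, 5, 6, 7, 8}
Identity is VALID: LHS = RHS = {1, 2, 3, 4, 5, 6, 7, 8} ✓

Identity is valid. (A ∩ B)' = A' ∪ B' = {1, 2, 3, 4, 5, 6, 7, 8}


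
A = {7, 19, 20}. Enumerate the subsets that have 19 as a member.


A subset of A contains 19 iff the remaining 2 elements form any subset of A \ {19}.
Count: 2^(n-1) = 2^2 = 4
Subsets containing 19: {19}, {7, 19}, {19, 20}, {7, 19, 20}

Subsets containing 19 (4 total): {19}, {7, 19}, {19, 20}, {7, 19, 20}


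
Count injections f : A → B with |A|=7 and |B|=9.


An injection sends each of |A| = 7 inputs to a distinct output in B.
# injections = |B|·(|B|-1)·…·(|B|-|A|+1) = 9! / (9 - 7)!
= 9 × 8 × 7 × 6 × 5 × 4 × 3
= 181440

Number of injections = 181440


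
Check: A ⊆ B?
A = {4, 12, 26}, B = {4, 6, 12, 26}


A ⊆ B means every element of A is in B.
All elements of A are in B.
So A ⊆ B.

Yes, A ⊆ B


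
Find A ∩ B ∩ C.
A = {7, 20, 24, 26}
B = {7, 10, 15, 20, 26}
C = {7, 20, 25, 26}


A ∩ B = {7, 20, 26}
(A ∩ B) ∩ C = {7, 20, 26}

A ∩ B ∩ C = {7, 20, 26}


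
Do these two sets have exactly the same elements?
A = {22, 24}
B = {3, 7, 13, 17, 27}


Two sets are equal iff they have exactly the same elements.
A = {22, 24}
B = {3, 7, 13, 17, 27}
Differences: {3, 7, 13, 17, 22, 24, 27}
A ≠ B

No, A ≠ B


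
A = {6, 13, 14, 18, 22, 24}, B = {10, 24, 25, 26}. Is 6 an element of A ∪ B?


A = {6, 13, 14, 18, 22, 24}, B = {10, 24, 25, 26}
A ∪ B = all elements in A or B
A ∪ B = {6, 10, 13, 14, 18, 22, 24, 25, 26}
Checking if 6 ∈ A ∪ B
6 is in A ∪ B → True

6 ∈ A ∪ B


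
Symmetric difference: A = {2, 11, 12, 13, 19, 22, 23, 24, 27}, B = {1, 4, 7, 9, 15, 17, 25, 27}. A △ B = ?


A △ B = (A \ B) ∪ (B \ A) = elements in exactly one of A or B
A \ B = {2, 11, 12, 13, 19, 22, 23, 24}
B \ A = {1, 4, 7, 9, 15, 17, 25}
A △ B = {1, 2, 4, 7, 9, 11, 12, 13, 15, 17, 19, 22, 23, 24, 25}

A △ B = {1, 2, 4, 7, 9, 11, 12, 13, 15, 17, 19, 22, 23, 24, 25}


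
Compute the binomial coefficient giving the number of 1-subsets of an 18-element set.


C(n,k) = n! / (k!(n-k)!)
C(18,1) = 18! / (1!17!)
= 18

C(18,1) = 18


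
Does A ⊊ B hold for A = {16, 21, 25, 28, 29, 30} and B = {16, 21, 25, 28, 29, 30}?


A ⊂ B requires: A ⊆ B AND A ≠ B.
A ⊆ B? Yes
A = B? Yes
A = B, so A is not a PROPER subset.

No, A is not a proper subset of B


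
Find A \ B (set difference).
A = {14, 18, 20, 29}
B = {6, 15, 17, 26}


A \ B = elements in A but not in B
A = {14, 18, 20, 29}
B = {6, 15, 17, 26}
Remove from A any elements in B
A \ B = {14, 18, 20, 29}

A \ B = {14, 18, 20, 29}


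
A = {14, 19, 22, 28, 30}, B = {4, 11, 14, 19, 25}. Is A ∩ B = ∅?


Disjoint means A ∩ B = ∅.
A ∩ B = {14, 19}
A ∩ B ≠ ∅, so A and B are NOT disjoint.

No, A and B are not disjoint (A ∩ B = {14, 19})


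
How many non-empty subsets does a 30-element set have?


Total subsets = 2^n = 2^30 = 1073741824
Non-empty subsets exclude the empty set: 2^n - 1
= 1073741824 - 1
= 1073741823

Number of non-empty subsets = 1073741823


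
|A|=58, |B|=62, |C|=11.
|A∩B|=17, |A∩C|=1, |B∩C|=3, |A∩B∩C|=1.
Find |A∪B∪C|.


|A∪B∪C| = |A|+|B|+|C| - |A∩B|-|A∩C|-|B∩C| + |A∩B∩C|
= 58+62+11 - 17-1-3 + 1
= 131 - 21 + 1
= 111

|A ∪ B ∪ C| = 111


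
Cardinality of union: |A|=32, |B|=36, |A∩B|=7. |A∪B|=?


|A ∪ B| = |A| + |B| - |A ∩ B|
= 32 + 36 - 7
= 61

|A ∪ B| = 61


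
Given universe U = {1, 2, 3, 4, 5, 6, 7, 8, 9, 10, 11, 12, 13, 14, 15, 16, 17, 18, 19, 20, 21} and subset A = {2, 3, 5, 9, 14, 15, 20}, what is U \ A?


Aᶜ = U \ A = elements in U but not in A
U = {1, 2, 3, 4, 5, 6, 7, 8, 9, 10, 11, 12, 13, 14, 15, 16, 17, 18, 19, 20, 21}
A = {2, 3, 5, 9, 14, 15, 20}
Aᶜ = {1, 4, 6, 7, 8, 10, 11, 12, 13, 16, 17, 18, 19, 21}

Aᶜ = {1, 4, 6, 7, 8, 10, 11, 12, 13, 16, 17, 18, 19, 21}


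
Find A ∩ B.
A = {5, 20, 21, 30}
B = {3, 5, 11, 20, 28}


A ∩ B = elements in both A and B
A = {5, 20, 21, 30}
B = {3, 5, 11, 20, 28}
A ∩ B = {5, 20}

A ∩ B = {5, 20}


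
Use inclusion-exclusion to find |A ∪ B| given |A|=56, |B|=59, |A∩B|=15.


|A ∪ B| = |A| + |B| - |A ∩ B|
= 56 + 59 - 15
= 100

|A ∪ B| = 100


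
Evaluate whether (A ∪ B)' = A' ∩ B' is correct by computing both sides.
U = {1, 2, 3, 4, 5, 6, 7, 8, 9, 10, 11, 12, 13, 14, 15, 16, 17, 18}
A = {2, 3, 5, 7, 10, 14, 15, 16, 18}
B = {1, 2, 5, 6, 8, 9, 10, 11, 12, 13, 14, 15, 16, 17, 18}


LHS: A ∪ B = {1, 2, 3, 5, 6, 7, 8, 9, 10, 11, 12, 13, 14, 15, 16, 17, 18}
(A ∪ B)' = U \ (A ∪ B) = {4}
A' = {1, 4, 6, 8, 9, 11, 12, 13, 17}, B' = {3, 4, 7}
Claimed RHS: A' ∩ B' = {4}
Identity is VALID: LHS = RHS = {4} ✓

Identity is valid. (A ∪ B)' = A' ∩ B' = {4}


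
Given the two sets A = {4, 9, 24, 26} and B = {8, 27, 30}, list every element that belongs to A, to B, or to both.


A ∪ B = all elements in A or B (or both)
A = {4, 9, 24, 26}
B = {8, 27, 30}
A ∪ B = {4, 8, 9, 24, 26, 27, 30}

A ∪ B = {4, 8, 9, 24, 26, 27, 30}


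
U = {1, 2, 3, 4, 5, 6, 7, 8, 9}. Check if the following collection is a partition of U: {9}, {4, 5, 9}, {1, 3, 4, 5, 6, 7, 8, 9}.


A partition requires: (1) non-empty parts, (2) pairwise disjoint, (3) union = U
Parts: {9}, {4, 5, 9}, {1, 3, 4, 5, 6, 7, 8, 9}
Union of parts: {1, 3, 4, 5, 6, 7, 8, 9}
U = {1, 2, 3, 4, 5, 6, 7, 8, 9}
All non-empty? True
Pairwise disjoint? False
Covers U? False

No, not a valid partition


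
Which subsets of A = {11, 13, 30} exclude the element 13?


A subset of A that omits 13 is a subset of A \ {13}, so there are 2^(n-1) = 2^2 = 4 of them.
Subsets excluding 13: ∅, {11}, {30}, {11, 30}

Subsets excluding 13 (4 total): ∅, {11}, {30}, {11, 30}


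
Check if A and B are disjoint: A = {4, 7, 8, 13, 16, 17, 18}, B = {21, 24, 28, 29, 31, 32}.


Disjoint means A ∩ B = ∅.
A ∩ B = ∅
A ∩ B = ∅, so A and B are disjoint.

Yes, A and B are disjoint


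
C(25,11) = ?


C(n,k) = n! / (k!(n-k)!)
C(25,11) = 25! / (11!14!)
= 4457400

C(25,11) = 4457400


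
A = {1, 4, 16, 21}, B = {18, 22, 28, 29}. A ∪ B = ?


A ∪ B = all elements in A or B (or both)
A = {1, 4, 16, 21}
B = {18, 22, 28, 29}
A ∪ B = {1, 4, 16, 18, 21, 22, 28, 29}

A ∪ B = {1, 4, 16, 18, 21, 22, 28, 29}


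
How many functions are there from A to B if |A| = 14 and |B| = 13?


Each of |A| = 14 inputs maps to any of |B| = 13 outputs.
# functions = |B|^|A| = 13^14
= 3937376385699289

Number of functions = 3937376385699289


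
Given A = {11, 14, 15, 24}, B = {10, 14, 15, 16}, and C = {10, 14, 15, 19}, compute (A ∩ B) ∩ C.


A ∩ B = {14, 15}
(A ∩ B) ∩ C = {14, 15}

A ∩ B ∩ C = {14, 15}


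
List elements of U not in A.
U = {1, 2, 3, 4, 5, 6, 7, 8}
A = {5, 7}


Aᶜ = U \ A = elements in U but not in A
U = {1, 2, 3, 4, 5, 6, 7, 8}
A = {5, 7}
Aᶜ = {1, 2, 3, 4, 6, 8}

Aᶜ = {1, 2, 3, 4, 6, 8}


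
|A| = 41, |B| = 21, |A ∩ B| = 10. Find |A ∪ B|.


|A ∪ B| = |A| + |B| - |A ∩ B|
= 41 + 21 - 10
= 52

|A ∪ B| = 52


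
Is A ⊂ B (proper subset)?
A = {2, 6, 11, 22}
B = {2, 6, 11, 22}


A ⊂ B requires: A ⊆ B AND A ≠ B.
A ⊆ B? Yes
A = B? Yes
A = B, so A is not a PROPER subset.

No, A is not a proper subset of B


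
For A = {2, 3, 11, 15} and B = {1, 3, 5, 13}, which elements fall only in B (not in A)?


A = {2, 3, 11, 15}
B = {1, 3, 5, 13}
Region: only in B (not in A)
Elements: {1, 5, 13}

Elements only in B (not in A): {1, 5, 13}


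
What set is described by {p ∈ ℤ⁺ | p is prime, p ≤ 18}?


Checking each candidate:
Condition: primes ≤ 18
Result = {2, 3, 5, 7, 11, 13, 17}

{2, 3, 5, 7, 11, 13, 17}


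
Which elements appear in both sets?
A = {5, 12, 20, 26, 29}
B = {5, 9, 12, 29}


A ∩ B = elements in both A and B
A = {5, 12, 20, 26, 29}
B = {5, 9, 12, 29}
A ∩ B = {5, 12, 29}

A ∩ B = {5, 12, 29}


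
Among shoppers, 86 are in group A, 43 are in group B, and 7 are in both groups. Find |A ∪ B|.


|A ∪ B| = |A| + |B| - |A ∩ B|
= 86 + 43 - 7
= 122

|A ∪ B| = 122


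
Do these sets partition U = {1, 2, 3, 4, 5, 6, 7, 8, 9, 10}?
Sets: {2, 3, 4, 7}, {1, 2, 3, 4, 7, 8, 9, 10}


A partition requires: (1) non-empty parts, (2) pairwise disjoint, (3) union = U
Parts: {2, 3, 4, 7}, {1, 2, 3, 4, 7, 8, 9, 10}
Union of parts: {1, 2, 3, 4, 7, 8, 9, 10}
U = {1, 2, 3, 4, 5, 6, 7, 8, 9, 10}
All non-empty? True
Pairwise disjoint? False
Covers U? False

No, not a valid partition


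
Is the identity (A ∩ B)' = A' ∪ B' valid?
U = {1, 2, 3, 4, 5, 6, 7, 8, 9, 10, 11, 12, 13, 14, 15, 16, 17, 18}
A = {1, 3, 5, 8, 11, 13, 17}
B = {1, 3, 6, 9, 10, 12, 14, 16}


LHS: A ∩ B = {1, 3}
(A ∩ B)' = U \ (A ∩ B) = {2, 4, 5, 6, 7, 8, 9, 10, 11, 12, 13, 14, 15, 16, 17, 18}
A' = {2, 4, 6, 7, 9, 10, 12, 14, 15, 16, 18}, B' = {2, 4, 5, 7, 8, 11, 13, 15, 17, 18}
Claimed RHS: A' ∪ B' = {2, 4, 5, 6, 7, 8, 9, 10, 11, 12, 13, 14, 15, 16, 17, 18}
Identity is VALID: LHS = RHS = {2, 4, 5, 6, 7, 8, 9, 10, 11, 12, 13, 14, 15, 16, 17, 18} ✓

Identity is valid. (A ∩ B)' = A' ∪ B' = {2, 4, 5, 6, 7, 8, 9, 10, 11, 12, 13, 14, 15, 16, 17, 18}


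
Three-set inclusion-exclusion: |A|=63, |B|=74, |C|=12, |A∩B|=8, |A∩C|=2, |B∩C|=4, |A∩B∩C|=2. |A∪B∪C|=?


|A∪B∪C| = |A|+|B|+|C| - |A∩B|-|A∩C|-|B∩C| + |A∩B∩C|
= 63+74+12 - 8-2-4 + 2
= 149 - 14 + 2
= 137

|A ∪ B ∪ C| = 137


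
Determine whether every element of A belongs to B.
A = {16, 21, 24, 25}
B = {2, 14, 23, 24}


A ⊆ B means every element of A is in B.
Elements in A not in B: {16, 21, 25}
So A ⊄ B.

No, A ⊄ B


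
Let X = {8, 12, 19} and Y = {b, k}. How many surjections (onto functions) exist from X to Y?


n = |X| = 3, k = |Y| = 2. Surjections via inclusion-exclusion:
S(n,k) = Σ(-1)^i × C(k,i) × (k-i)^n, i=0 to k
i=0: (-1)^0×C(2,0)×2^3 = 8
i=1: (-1)^1×C(2,1)×1^3 = -2
i=2: (-1)^2×C(2,2)×0^3 = 0
Total = 6

Number of surjections = 6


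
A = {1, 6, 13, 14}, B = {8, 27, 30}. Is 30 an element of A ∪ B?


A = {1, 6, 13, 14}, B = {8, 27, 30}
A ∪ B = all elements in A or B
A ∪ B = {1, 6, 8, 13, 14, 27, 30}
Checking if 30 ∈ A ∪ B
30 is in A ∪ B → True

30 ∈ A ∪ B


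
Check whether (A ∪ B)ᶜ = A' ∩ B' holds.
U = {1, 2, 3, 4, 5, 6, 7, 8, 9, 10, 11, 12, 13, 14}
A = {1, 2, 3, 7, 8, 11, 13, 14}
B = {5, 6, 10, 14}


LHS: A ∪ B = {1, 2, 3, 5, 6, 7, 8, 10, 11, 13, 14}
(A ∪ B)' = U \ (A ∪ B) = {4, 9, 12}
A' = {4, 5, 6, 9, 10, 12}, B' = {1, 2, 3, 4, 7, 8, 9, 11, 12, 13}
Claimed RHS: A' ∩ B' = {4, 9, 12}
Identity is VALID: LHS = RHS = {4, 9, 12} ✓

Identity is valid. (A ∪ B)' = A' ∩ B' = {4, 9, 12}


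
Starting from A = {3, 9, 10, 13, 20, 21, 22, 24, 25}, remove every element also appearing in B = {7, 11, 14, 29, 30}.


A \ B = elements in A but not in B
A = {3, 9, 10, 13, 20, 21, 22, 24, 25}
B = {7, 11, 14, 29, 30}
Remove from A any elements in B
A \ B = {3, 9, 10, 13, 20, 21, 22, 24, 25}

A \ B = {3, 9, 10, 13, 20, 21, 22, 24, 25}


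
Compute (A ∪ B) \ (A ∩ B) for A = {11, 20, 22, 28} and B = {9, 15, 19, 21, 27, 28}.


A △ B = (A \ B) ∪ (B \ A) = elements in exactly one of A or B
A \ B = {11, 20, 22}
B \ A = {9, 15, 19, 21, 27}
A △ B = {9, 11, 15, 19, 20, 21, 22, 27}

A △ B = {9, 11, 15, 19, 20, 21, 22, 27}


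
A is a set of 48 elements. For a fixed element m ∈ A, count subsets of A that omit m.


Subsets of A avoiding m are subsets of A \ {m}, which has 47 elements.
Count = 2^(n-1) = 2^47
= 140737488355328

Number of subsets avoiding m = 140737488355328


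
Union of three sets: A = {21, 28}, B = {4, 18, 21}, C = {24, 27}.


A ∪ B = {4, 18, 21, 28}
(A ∪ B) ∪ C = {4, 18, 21, 24, 27, 28}

A ∪ B ∪ C = {4, 18, 21, 24, 27, 28}


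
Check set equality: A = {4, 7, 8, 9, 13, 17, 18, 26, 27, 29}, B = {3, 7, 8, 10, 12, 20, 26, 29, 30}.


Two sets are equal iff they have exactly the same elements.
A = {4, 7, 8, 9, 13, 17, 18, 26, 27, 29}
B = {3, 7, 8, 10, 12, 20, 26, 29, 30}
Differences: {3, 4, 9, 10, 12, 13, 17, 18, 20, 27, 30}
A ≠ B

No, A ≠ B


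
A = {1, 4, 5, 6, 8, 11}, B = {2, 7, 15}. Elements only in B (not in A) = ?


A = {1, 4, 5, 6, 8, 11}
B = {2, 7, 15}
Region: only in B (not in A)
Elements: {2, 7, 15}

Elements only in B (not in A): {2, 7, 15}


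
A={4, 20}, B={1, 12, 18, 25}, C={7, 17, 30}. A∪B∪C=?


A ∪ B = {1, 4, 12, 18, 20, 25}
(A ∪ B) ∪ C = {1, 4, 7, 12, 17, 18, 20, 25, 30}

A ∪ B ∪ C = {1, 4, 7, 12, 17, 18, 20, 25, 30}


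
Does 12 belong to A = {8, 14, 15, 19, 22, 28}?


A = {8, 14, 15, 19, 22, 28}
Checking if 12 is in A
12 is not in A → False

12 ∉ A


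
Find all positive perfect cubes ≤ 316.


Checking each candidate:
Condition: positive perfect cubes ≤ 316
Result = {1, 8, 27, 64, 125, 216}

{1, 8, 27, 64, 125, 216}


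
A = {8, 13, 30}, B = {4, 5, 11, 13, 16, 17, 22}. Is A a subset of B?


A ⊆ B means every element of A is in B.
Elements in A not in B: {8, 30}
So A ⊄ B.

No, A ⊄ B


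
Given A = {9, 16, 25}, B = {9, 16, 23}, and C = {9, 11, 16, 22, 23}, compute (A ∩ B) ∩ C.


A ∩ B = {9, 16}
(A ∩ B) ∩ C = {9, 16}

A ∩ B ∩ C = {9, 16}


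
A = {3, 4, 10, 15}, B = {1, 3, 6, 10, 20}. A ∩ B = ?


A ∩ B = elements in both A and B
A = {3, 4, 10, 15}
B = {1, 3, 6, 10, 20}
A ∩ B = {3, 10}

A ∩ B = {3, 10}


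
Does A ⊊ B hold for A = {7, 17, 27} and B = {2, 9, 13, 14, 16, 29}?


A ⊂ B requires: A ⊆ B AND A ≠ B.
A ⊆ B? No
A ⊄ B, so A is not a proper subset.

No, A is not a proper subset of B


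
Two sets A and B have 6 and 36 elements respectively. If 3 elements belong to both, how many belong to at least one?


|A ∪ B| = |A| + |B| - |A ∩ B|
= 6 + 36 - 3
= 39

|A ∪ B| = 39


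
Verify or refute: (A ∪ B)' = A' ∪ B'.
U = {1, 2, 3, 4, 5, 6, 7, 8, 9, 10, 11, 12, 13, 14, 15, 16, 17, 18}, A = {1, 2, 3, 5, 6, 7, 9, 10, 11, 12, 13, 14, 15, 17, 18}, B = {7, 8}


LHS: A ∪ B = {1, 2, 3, 5, 6, 7, 8, 9, 10, 11, 12, 13, 14, 15, 17, 18}
(A ∪ B)' = U \ (A ∪ B) = {4, 16}
A' = {4, 8, 16}, B' = {1, 2, 3, 4, 5, 6, 9, 10, 11, 12, 13, 14, 15, 16, 17, 18}
Claimed RHS: A' ∪ B' = {1, 2, 3, 4, 5, 6, 8, 9, 10, 11, 12, 13, 14, 15, 16, 17, 18}
Identity is INVALID: LHS = {4, 16} but the RHS claimed here equals {1, 2, 3, 4, 5, 6, 8, 9, 10, 11, 12, 13, 14, 15, 16, 17, 18}. The correct form is (A ∪ B)' = A' ∩ B'.

Identity is invalid: (A ∪ B)' = {4, 16} but A' ∪ B' = {1, 2, 3, 4, 5, 6, 8, 9, 10, 11, 12, 13, 14, 15, 16, 17, 18}. The correct De Morgan law is (A ∪ B)' = A' ∩ B'.


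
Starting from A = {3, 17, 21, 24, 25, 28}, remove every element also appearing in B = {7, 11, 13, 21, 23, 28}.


A \ B = elements in A but not in B
A = {3, 17, 21, 24, 25, 28}
B = {7, 11, 13, 21, 23, 28}
Remove from A any elements in B
A \ B = {3, 17, 24, 25}

A \ B = {3, 17, 24, 25}


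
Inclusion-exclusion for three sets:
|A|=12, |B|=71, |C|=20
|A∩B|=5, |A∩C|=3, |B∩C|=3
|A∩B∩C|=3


|A∪B∪C| = |A|+|B|+|C| - |A∩B|-|A∩C|-|B∩C| + |A∩B∩C|
= 12+71+20 - 5-3-3 + 3
= 103 - 11 + 3
= 95

|A ∪ B ∪ C| = 95


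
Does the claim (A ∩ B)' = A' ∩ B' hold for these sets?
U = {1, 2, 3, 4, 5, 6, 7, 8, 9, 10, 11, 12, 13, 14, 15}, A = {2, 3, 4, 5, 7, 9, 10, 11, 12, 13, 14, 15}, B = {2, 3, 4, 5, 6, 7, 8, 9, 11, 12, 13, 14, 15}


LHS: A ∩ B = {2, 3, 4, 5, 7, 9, 11, 12, 13, 14, 15}
(A ∩ B)' = U \ (A ∩ B) = {1, 6, 8, 10}
A' = {1, 6, 8}, B' = {1, 10}
Claimed RHS: A' ∩ B' = {1}
Identity is INVALID: LHS = {1, 6, 8, 10} but the RHS claimed here equals {1}. The correct form is (A ∩ B)' = A' ∪ B'.

Identity is invalid: (A ∩ B)' = {1, 6, 8, 10} but A' ∩ B' = {1}. The correct De Morgan law is (A ∩ B)' = A' ∪ B'.


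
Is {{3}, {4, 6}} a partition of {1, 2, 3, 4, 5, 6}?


A partition requires: (1) non-empty parts, (2) pairwise disjoint, (3) union = U
Parts: {3}, {4, 6}
Union of parts: {3, 4, 6}
U = {1, 2, 3, 4, 5, 6}
All non-empty? True
Pairwise disjoint? True
Covers U? False

No, not a valid partition


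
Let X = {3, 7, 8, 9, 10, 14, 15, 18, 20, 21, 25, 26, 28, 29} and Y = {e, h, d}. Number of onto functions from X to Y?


n = |X| = 14, k = |Y| = 3. Surjections via inclusion-exclusion:
S(n,k) = Σ(-1)^i × C(k,i) × (k-i)^n, i=0 to k
i=0: (-1)^0×C(3,0)×3^14 = 4782969
i=1: (-1)^1×C(3,1)×2^14 = -49152
i=2: (-1)^2×C(3,2)×1^14 = 3
i=3: (-1)^3×C(3,3)×0^14 = 0
Total = 4733820

Number of surjections = 4733820


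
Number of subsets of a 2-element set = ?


Number of subsets = 2^n
= 2^2
= 4

|P(A)| = 4


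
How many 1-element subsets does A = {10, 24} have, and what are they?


|A| = 2, so A has C(2,1) = 2 subsets of size 1.
Enumerate by choosing 1 elements from A at a time:
{10}, {24}

1-element subsets (2 total): {10}, {24}


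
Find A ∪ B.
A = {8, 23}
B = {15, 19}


A ∪ B = all elements in A or B (or both)
A = {8, 23}
B = {15, 19}
A ∪ B = {8, 15, 19, 23}

A ∪ B = {8, 15, 19, 23}


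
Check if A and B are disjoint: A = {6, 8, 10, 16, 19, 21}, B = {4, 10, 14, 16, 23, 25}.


Disjoint means A ∩ B = ∅.
A ∩ B = {10, 16}
A ∩ B ≠ ∅, so A and B are NOT disjoint.

No, A and B are not disjoint (A ∩ B = {10, 16})


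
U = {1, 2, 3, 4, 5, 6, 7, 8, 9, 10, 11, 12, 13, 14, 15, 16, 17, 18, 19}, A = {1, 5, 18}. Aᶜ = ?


Aᶜ = U \ A = elements in U but not in A
U = {1, 2, 3, 4, 5, 6, 7, 8, 9, 10, 11, 12, 13, 14, 15, 16, 17, 18, 19}
A = {1, 5, 18}
Aᶜ = {2, 3, 4, 6, 7, 8, 9, 10, 11, 12, 13, 14, 15, 16, 17, 19}

Aᶜ = {2, 3, 4, 6, 7, 8, 9, 10, 11, 12, 13, 14, 15, 16, 17, 19}


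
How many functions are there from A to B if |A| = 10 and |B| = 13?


Each of |A| = 10 inputs maps to any of |B| = 13 outputs.
# functions = |B|^|A| = 13^10
= 137858491849

Number of functions = 137858491849


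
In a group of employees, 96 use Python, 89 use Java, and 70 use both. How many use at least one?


|A ∪ B| = |A| + |B| - |A ∩ B|
= 96 + 89 - 70
= 115

|A ∪ B| = 115


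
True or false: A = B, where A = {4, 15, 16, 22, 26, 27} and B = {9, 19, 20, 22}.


Two sets are equal iff they have exactly the same elements.
A = {4, 15, 16, 22, 26, 27}
B = {9, 19, 20, 22}
Differences: {4, 9, 15, 16, 19, 20, 26, 27}
A ≠ B

No, A ≠ B


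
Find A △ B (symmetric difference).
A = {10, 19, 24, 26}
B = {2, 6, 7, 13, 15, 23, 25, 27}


A △ B = (A \ B) ∪ (B \ A) = elements in exactly one of A or B
A \ B = {10, 19, 24, 26}
B \ A = {2, 6, 7, 13, 15, 23, 25, 27}
A △ B = {2, 6, 7, 10, 13, 15, 19, 23, 24, 25, 26, 27}

A △ B = {2, 6, 7, 10, 13, 15, 19, 23, 24, 25, 26, 27}


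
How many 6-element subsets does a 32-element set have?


C(n,k) = n! / (k!(n-k)!)
C(32,6) = 32! / (6!26!)
= 906192

C(32,6) = 906192


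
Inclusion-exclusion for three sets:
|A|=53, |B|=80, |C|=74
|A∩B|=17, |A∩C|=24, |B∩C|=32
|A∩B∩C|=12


|A∪B∪C| = |A|+|B|+|C| - |A∩B|-|A∩C|-|B∩C| + |A∩B∩C|
= 53+80+74 - 17-24-32 + 12
= 207 - 73 + 12
= 146

|A ∪ B ∪ C| = 146


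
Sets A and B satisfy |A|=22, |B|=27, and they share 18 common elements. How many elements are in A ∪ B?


|A ∪ B| = |A| + |B| - |A ∩ B|
= 22 + 27 - 18
= 31

|A ∪ B| = 31


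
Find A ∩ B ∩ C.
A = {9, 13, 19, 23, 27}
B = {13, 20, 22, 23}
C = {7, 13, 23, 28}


A ∩ B = {13, 23}
(A ∩ B) ∩ C = {13, 23}

A ∩ B ∩ C = {13, 23}


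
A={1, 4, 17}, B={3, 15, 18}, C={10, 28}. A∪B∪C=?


A ∪ B = {1, 3, 4, 15, 17, 18}
(A ∪ B) ∪ C = {1, 3, 4, 10, 15, 17, 18, 28}

A ∪ B ∪ C = {1, 3, 4, 10, 15, 17, 18, 28}


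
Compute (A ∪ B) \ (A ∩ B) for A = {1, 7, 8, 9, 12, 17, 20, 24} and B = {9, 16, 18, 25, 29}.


A △ B = (A \ B) ∪ (B \ A) = elements in exactly one of A or B
A \ B = {1, 7, 8, 12, 17, 20, 24}
B \ A = {16, 18, 25, 29}
A △ B = {1, 7, 8, 12, 16, 17, 18, 20, 24, 25, 29}

A △ B = {1, 7, 8, 12, 16, 17, 18, 20, 24, 25, 29}


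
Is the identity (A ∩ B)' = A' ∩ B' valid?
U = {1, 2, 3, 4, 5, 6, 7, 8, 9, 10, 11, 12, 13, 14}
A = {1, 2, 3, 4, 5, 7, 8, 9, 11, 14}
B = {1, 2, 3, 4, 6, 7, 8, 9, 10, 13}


LHS: A ∩ B = {1, 2, 3, 4, 7, 8, 9}
(A ∩ B)' = U \ (A ∩ B) = {5, 6, 10, 11, 12, 13, 14}
A' = {6, 10, 12, 13}, B' = {5, 11, 12, 14}
Claimed RHS: A' ∩ B' = {12}
Identity is INVALID: LHS = {5, 6, 10, 11, 12, 13, 14} but the RHS claimed here equals {12}. The correct form is (A ∩ B)' = A' ∪ B'.

Identity is invalid: (A ∩ B)' = {5, 6, 10, 11, 12, 13, 14} but A' ∩ B' = {12}. The correct De Morgan law is (A ∩ B)' = A' ∪ B'.


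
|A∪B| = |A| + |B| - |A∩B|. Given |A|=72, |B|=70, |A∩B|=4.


|A ∪ B| = |A| + |B| - |A ∩ B|
= 72 + 70 - 4
= 138

|A ∪ B| = 138


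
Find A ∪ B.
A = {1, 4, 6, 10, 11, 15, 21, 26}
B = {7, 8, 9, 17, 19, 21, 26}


A ∪ B = all elements in A or B (or both)
A = {1, 4, 6, 10, 11, 15, 21, 26}
B = {7, 8, 9, 17, 19, 21, 26}
A ∪ B = {1, 4, 6, 7, 8, 9, 10, 11, 15, 17, 19, 21, 26}

A ∪ B = {1, 4, 6, 7, 8, 9, 10, 11, 15, 17, 19, 21, 26}


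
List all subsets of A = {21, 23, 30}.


|A| = 3, so |P(A)| = 2^3 = 8
Enumerate subsets by cardinality (0 to 3):
∅, {21}, {23}, {30}, {21, 23}, {21, 30}, {23, 30}, {21, 23, 30}

P(A) has 8 subsets: ∅, {21}, {23}, {30}, {21, 23}, {21, 30}, {23, 30}, {21, 23, 30}


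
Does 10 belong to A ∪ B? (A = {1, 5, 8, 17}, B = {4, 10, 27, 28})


A = {1, 5, 8, 17}, B = {4, 10, 27, 28}
A ∪ B = all elements in A or B
A ∪ B = {1, 4, 5, 8, 10, 17, 27, 28}
Checking if 10 ∈ A ∪ B
10 is in A ∪ B → True

10 ∈ A ∪ B


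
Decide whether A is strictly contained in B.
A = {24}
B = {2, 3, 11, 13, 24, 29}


A ⊂ B requires: A ⊆ B AND A ≠ B.
A ⊆ B? Yes
A = B? No
A ⊂ B: Yes (A is a proper subset of B)

Yes, A ⊂ B


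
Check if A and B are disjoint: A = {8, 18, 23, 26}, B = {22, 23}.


Disjoint means A ∩ B = ∅.
A ∩ B = {23}
A ∩ B ≠ ∅, so A and B are NOT disjoint.

No, A and B are not disjoint (A ∩ B = {23})


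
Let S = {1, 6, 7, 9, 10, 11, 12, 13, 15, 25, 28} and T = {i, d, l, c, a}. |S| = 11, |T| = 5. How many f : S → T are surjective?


n = |S| = 11, k = |T| = 5. Surjections via inclusion-exclusion:
S(n,k) = Σ(-1)^i × C(k,i) × (k-i)^n, i=0 to k
i=0: (-1)^0×C(5,0)×5^11 = 48828125
i=1: (-1)^1×C(5,1)×4^11 = -20971520
i=2: (-1)^2×C(5,2)×3^11 = 1771470
i=3: (-1)^3×C(5,3)×2^11 = -20480
i=4: (-1)^4×C(5,4)×1^11 = 5
i=5: (-1)^5×C(5,5)×0^11 = 0
Total = 29607600

Number of surjections = 29607600


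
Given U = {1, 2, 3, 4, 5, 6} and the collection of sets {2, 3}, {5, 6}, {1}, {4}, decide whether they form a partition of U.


A partition requires: (1) non-empty parts, (2) pairwise disjoint, (3) union = U
Parts: {2, 3}, {5, 6}, {1}, {4}
Union of parts: {1, 2, 3, 4, 5, 6}
U = {1, 2, 3, 4, 5, 6}
All non-empty? True
Pairwise disjoint? True
Covers U? True

Yes, valid partition


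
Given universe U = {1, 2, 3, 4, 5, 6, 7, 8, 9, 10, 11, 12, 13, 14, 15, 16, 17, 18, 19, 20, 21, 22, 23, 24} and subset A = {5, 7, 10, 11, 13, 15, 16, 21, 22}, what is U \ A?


Aᶜ = U \ A = elements in U but not in A
U = {1, 2, 3, 4, 5, 6, 7, 8, 9, 10, 11, 12, 13, 14, 15, 16, 17, 18, 19, 20, 21, 22, 23, 24}
A = {5, 7, 10, 11, 13, 15, 16, 21, 22}
Aᶜ = {1, 2, 3, 4, 6, 8, 9, 12, 14, 17, 18, 19, 20, 23, 24}

Aᶜ = {1, 2, 3, 4, 6, 8, 9, 12, 14, 17, 18, 19, 20, 23, 24}


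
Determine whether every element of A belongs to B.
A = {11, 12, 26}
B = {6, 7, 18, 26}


A ⊆ B means every element of A is in B.
Elements in A not in B: {11, 12}
So A ⊄ B.

No, A ⊄ B


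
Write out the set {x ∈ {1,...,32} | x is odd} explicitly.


Checking each candidate:
Condition: odd numbers in {1,...,32}
Result = {1, 3, 5, 7, 9, 11, 13, 15, 17, 19, 21, 23, 25, 27, 29, 31}

{1, 3, 5, 7, 9, 11, 13, 15, 17, 19, 21, 23, 25, 27, 29, 31}


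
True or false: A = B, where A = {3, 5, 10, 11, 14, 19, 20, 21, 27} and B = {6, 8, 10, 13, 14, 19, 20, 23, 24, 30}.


Two sets are equal iff they have exactly the same elements.
A = {3, 5, 10, 11, 14, 19, 20, 21, 27}
B = {6, 8, 10, 13, 14, 19, 20, 23, 24, 30}
Differences: {3, 5, 6, 8, 11, 13, 21, 23, 24, 27, 30}
A ≠ B

No, A ≠ B


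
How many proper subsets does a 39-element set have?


Total subsets = 2^n = 2^39 = 549755813888
Proper subsets exclude the set itself: 2^n - 1
= 549755813888 - 1
= 549755813887

Number of proper subsets = 549755813887


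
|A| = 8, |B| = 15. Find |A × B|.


|A × B| = |A| × |B|
= 8 × 15
= 120

|A × B| = 120


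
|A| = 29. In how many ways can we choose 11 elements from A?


C(n,k) = n! / (k!(n-k)!)
C(29,11) = 29! / (11!18!)
= 34597290

C(29,11) = 34597290


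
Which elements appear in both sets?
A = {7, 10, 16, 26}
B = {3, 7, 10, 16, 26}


A ∩ B = elements in both A and B
A = {7, 10, 16, 26}
B = {3, 7, 10, 16, 26}
A ∩ B = {7, 10, 16, 26}

A ∩ B = {7, 10, 16, 26}


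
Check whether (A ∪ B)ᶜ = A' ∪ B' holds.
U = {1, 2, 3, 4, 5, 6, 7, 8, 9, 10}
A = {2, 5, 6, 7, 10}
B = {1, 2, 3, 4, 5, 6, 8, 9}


LHS: A ∪ B = {1, 2, 3, 4, 5, 6, 7, 8, 9, 10}
(A ∪ B)' = U \ (A ∪ B) = ∅
A' = {1, 3, 4, 8, 9}, B' = {7, 10}
Claimed RHS: A' ∪ B' = {1, 3, 4, 7, 8, 9, 10}
Identity is INVALID: LHS = ∅ but the RHS claimed here equals {1, 3, 4, 7, 8, 9, 10}. The correct form is (A ∪ B)' = A' ∩ B'.

Identity is invalid: (A ∪ B)' = ∅ but A' ∪ B' = {1, 3, 4, 7, 8, 9, 10}. The correct De Morgan law is (A ∪ B)' = A' ∩ B'.


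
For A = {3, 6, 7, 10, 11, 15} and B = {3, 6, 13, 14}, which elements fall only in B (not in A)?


A = {3, 6, 7, 10, 11, 15}
B = {3, 6, 13, 14}
Region: only in B (not in A)
Elements: {13, 14}

Elements only in B (not in A): {13, 14}


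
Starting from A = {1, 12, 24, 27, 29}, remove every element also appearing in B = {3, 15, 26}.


A \ B = elements in A but not in B
A = {1, 12, 24, 27, 29}
B = {3, 15, 26}
Remove from A any elements in B
A \ B = {1, 12, 24, 27, 29}

A \ B = {1, 12, 24, 27, 29}


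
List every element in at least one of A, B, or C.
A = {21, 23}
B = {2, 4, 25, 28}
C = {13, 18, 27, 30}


A ∪ B = {2, 4, 21, 23, 25, 28}
(A ∪ B) ∪ C = {2, 4, 13, 18, 21, 23, 25, 27, 28, 30}

A ∪ B ∪ C = {2, 4, 13, 18, 21, 23, 25, 27, 28, 30}
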